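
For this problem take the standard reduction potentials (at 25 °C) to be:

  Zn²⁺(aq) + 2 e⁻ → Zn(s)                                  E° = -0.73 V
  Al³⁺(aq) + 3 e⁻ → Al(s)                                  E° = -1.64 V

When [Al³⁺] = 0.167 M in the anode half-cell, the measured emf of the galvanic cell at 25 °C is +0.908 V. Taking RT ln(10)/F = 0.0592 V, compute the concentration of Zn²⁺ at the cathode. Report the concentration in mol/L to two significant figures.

Zn²⁺/Zn is the cathode, Al³⁺/Al the anode: E°cell = +0.91 V, n = 6.
Overall reaction: 3 Zn²⁺(aq) + 2 Al(s) → 3 Zn(s) + 2 Al³⁺(aq); Q = [Al³⁺]^2/[Zn²⁺]^3.
From E = E° − (0.0592/n) log Q: log Q = (E° − E)·n/0.0592 = (+0.91 − (+0.908))·6/0.0592 = 0.2027.
So 3·log[Zn²⁺] = 2·log(0.167) − log Q = -1.5546 − (0.2027) = -1.7573; log[Zn²⁺] = -1.7573 / 3 = -0.5858; [Zn²⁺] = 10^(-0.5858) ≈ 0.26 M.

0.26 M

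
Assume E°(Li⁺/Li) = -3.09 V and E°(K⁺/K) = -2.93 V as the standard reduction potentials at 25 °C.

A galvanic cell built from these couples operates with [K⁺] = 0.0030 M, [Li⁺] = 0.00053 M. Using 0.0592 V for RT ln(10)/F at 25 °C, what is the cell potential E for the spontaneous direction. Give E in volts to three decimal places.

K⁺/K is the cathode (higher E°), Li⁺/Li the anode: E°cell = -2.93 − (-3.09) = +0.16 V, n = 1.
Overall: K⁺(aq) + Li(s) → K(s) + Li⁺(aq)
Q = [Li⁺] / ([K⁺]); log Q = -0.753.
E = E° − (0.0592/n) log Q = +0.16 − (0.0592/1)(-0.753) = +0.205 V.

+0.205 V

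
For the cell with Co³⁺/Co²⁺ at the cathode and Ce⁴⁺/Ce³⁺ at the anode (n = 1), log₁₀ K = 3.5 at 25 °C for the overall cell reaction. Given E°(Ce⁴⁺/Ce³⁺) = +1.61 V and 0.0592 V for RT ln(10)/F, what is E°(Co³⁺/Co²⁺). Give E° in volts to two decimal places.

+1.82 V

E°cell = (0.0592/n)·log K = (0.0592/1)(3.5) = +0.207 V.
Since Co³⁺/Co²⁺ is the cathode and Ce⁴⁺/Ce³⁺ the anode, E°cell = E°(Co³⁺/Co²⁺) − E°(Ce⁴⁺/Ce³⁺).
So E°(Co³⁺/Co²⁺) = E°cell + E°(Ce⁴⁺/Ce³⁺) = +0.207 + (+1.61) = +1.82 V.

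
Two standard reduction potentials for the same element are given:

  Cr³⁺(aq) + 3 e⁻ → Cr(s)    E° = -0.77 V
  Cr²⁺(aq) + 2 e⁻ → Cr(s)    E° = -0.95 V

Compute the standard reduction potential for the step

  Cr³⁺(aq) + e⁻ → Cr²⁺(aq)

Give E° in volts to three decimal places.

-0.410 V

Sequential free energies add, so n₃E°₃ = n₁E°₁ + n₂E°₂.
With n₃ = 3, and the known step contributing 2×(-0.95) V, the unknown satisfies 1·E° = 3×(-0.77) − 2×(-0.95) = -0.410.
E° = -0.410 / 1 = -0.410 V.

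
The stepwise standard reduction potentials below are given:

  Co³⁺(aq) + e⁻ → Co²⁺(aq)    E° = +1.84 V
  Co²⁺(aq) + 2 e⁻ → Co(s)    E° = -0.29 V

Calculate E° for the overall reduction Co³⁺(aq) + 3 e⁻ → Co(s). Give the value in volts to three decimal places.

+0.420 V

Adding the free-energy changes (−nFE°) of the two steps gives −n₃FE°₃ = −n₁FE°₁ − n₂FE°₂.
E°₃ = (1×+1.84 + 2×-0.29) / 3 = (+1.260) / 3 = +0.420 V.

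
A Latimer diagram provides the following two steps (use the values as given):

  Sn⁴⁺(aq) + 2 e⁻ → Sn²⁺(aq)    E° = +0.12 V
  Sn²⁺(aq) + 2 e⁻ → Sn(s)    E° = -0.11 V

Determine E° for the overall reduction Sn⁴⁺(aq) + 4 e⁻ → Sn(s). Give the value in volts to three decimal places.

+0.005 V

Adding the free-energy changes (−nFE°) of the two steps gives −n₃FE°₃ = −n₁FE°₁ − n₂FE°₂.
E°₃ = (2×+0.12 + 2×-0.11) / 4 = (+0.020) / 4 = +0.005 V.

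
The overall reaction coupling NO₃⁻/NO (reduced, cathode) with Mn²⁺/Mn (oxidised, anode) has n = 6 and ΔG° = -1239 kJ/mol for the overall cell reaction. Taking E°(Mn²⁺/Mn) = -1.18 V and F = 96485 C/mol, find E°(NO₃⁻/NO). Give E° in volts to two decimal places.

E°cell = −ΔG°/(nF) = −(-1239×10³)/((6)(96485)) = +2.140 V.
Since NO₃⁻/NO is the cathode and Mn²⁺/Mn the anode, E°cell = E°(NO₃⁻/NO) − E°(Mn²⁺/Mn).
So E°(NO₃⁻/NO) = E°cell + E°(Mn²⁺/Mn) = +2.140 + (-1.18) = +0.96 V.

+0.96 V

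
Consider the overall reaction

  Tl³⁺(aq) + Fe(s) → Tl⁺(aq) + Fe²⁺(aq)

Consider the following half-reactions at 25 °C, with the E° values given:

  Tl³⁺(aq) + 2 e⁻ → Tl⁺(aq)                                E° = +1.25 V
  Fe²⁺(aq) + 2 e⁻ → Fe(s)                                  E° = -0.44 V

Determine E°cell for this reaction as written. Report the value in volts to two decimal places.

The Tl³⁺/Tl⁺ couple has the higher reduction potential, so it is the cathode; Fe²⁺/Fe is oxidised at the anode.
E°cell = E°(cathode) − E°(anode) = (+1.25) − (-0.44) = +1.69 V.
Since E°cell > 0, the reaction is spontaneous under standard conditions.

+1.69 V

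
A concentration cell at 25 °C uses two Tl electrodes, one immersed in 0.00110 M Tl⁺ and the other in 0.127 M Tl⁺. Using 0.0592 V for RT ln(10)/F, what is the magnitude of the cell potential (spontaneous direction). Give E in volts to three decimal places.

For a concentration cell E°cell = 0. The 0.127 M side is the cathode (reduction is favoured where [Tl⁺] is higher).
With n = 1, E = −(0.0592/1) log([Tl⁺]ₐₙ/[Tl⁺]꜀ₐₜ) = −(0.0592/1) log(0.0011/0.127) = −(0.0592/1)(-2.062) = +0.122 V.

+0.122 V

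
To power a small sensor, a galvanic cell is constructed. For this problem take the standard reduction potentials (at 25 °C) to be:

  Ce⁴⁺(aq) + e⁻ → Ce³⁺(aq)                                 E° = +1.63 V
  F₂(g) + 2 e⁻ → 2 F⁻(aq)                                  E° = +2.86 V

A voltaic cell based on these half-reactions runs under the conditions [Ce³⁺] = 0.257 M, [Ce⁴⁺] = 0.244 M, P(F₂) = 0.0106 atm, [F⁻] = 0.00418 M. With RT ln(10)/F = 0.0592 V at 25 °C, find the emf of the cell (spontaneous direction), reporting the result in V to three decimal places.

+1.314 V

F₂/F⁻ is the cathode (higher E°), Ce⁴⁺/Ce³⁺ the anode: E°cell = +2.86 − (+1.63) = +1.23 V, n = 2.
Overall: F₂(g) + 2 Ce³⁺(aq) → 2 F⁻(aq) + 2 Ce⁴⁺(aq)
Q = [F⁻]^2·[Ce⁴⁺]^2 / (P(F₂)·[Ce³⁺]^2); log Q = -2.828.
E = E° − (0.0592/n) log Q = +1.23 − (0.0592/2)(-2.828) = +1.314 V.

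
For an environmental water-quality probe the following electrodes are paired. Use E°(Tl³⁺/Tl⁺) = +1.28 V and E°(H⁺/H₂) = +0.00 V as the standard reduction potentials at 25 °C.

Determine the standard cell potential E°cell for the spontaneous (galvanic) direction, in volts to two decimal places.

The Tl³⁺/Tl⁺ couple has the higher reduction potential, so it is the cathode; H⁺/H₂ is oxidised at the anode.
E°cell = E°(cathode) − E°(anode) = (+1.28) − (+0.00) = +1.28 V.
Since E°cell > 0, the reaction is spontaneous under standard conditions.

+1.28 V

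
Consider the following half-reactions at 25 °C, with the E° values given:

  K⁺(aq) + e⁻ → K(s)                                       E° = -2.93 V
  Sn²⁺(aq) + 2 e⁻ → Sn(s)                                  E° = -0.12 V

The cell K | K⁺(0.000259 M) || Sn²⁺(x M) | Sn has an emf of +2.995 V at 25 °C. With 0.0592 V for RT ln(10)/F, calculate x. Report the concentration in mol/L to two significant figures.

Sn²⁺/Sn is the cathode, K⁺/K the anode: E°cell = +2.81 V, n = 2.
Overall reaction: Sn²⁺(aq) + 2 K(s) → Sn(s) + 2 K⁺(aq); Q = [K⁺]^2/[Sn²⁺]^1.
From E = E° − (0.0592/n) log Q: log Q = (E° − E)·n/0.0592 = (+2.81 − (+2.995))·2/0.0592 = -6.2500.
So 1·log[Sn²⁺] = 2·log(0.000259) − log Q = -7.1734 − (-6.2500) = -0.9234; [Sn²⁺] = 10^(-0.9234) ≈ 0.12 M.

0.12 M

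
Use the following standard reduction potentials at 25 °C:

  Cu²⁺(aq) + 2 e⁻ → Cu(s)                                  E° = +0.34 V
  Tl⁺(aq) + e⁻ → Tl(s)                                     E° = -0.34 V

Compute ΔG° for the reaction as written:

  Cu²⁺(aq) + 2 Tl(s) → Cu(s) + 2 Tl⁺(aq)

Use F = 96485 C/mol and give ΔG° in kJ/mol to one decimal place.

-131.2 kJ/mol

As written, Cu²⁺/Cu is reduced (cathode) and Tl⁺/Tl is oxidised (anode), so E°cell = (+0.34) − (-0.34) = +0.68 V.
Balancing electrons gives n = 2.
ΔG° = −nFE° = −(2)(96485)(+0.68) = -131,220 J = -131.2 kJ/mol.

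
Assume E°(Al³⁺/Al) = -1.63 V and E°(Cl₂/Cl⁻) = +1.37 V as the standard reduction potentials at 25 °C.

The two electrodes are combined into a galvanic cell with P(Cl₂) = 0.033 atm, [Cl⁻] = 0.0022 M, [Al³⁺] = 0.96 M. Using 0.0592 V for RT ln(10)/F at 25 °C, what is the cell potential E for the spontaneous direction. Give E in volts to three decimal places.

Cl₂/Cl⁻ is the cathode (higher E°), Al³⁺/Al the anode: E°cell = +1.37 − (-1.63) = +3.00 V, n = 6.
Overall: 3 Cl₂(g) + 2 Al(s) → 6 Cl⁻(aq) + 2 Al³⁺(aq)
Q = [Cl⁻]^6·[Al³⁺]^2 / (P(Cl₂)^3); log Q = -11.536.
E = E° − (0.0592/n) log Q = +3.00 − (0.0592/6)(-11.536) = +3.114 V.

+3.114 V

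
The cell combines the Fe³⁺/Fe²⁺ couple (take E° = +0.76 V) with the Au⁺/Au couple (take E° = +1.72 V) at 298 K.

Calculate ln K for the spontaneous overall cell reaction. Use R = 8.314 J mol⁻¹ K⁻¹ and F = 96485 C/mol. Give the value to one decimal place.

Cathode: Au⁺/Au; anode: Fe³⁺/Fe²⁺. E°cell = (+1.72) − (+0.76) = +0.96 V, with n = 1.
ΔG° = −nFE° = −RT ln K, so ln K = nFE°/(RT) = (1)(96485)(+0.96) / ((8.314)(298)) = 37.386.

37.4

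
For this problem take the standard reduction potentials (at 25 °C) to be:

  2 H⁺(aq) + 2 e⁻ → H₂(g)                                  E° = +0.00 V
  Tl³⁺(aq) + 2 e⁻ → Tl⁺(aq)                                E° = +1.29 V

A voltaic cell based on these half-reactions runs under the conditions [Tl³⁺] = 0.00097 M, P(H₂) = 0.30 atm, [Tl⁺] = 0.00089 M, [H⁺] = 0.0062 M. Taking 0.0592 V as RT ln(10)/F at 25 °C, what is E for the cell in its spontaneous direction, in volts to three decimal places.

Tl³⁺/Tl⁺ is the cathode (higher E°), H⁺/H₂ the anode: E°cell = +1.29 − (+0.00) = +1.29 V, n = 2.
Overall: Tl³⁺(aq) + H₂(g) → Tl⁺(aq) + 2 H⁺(aq)
Q = [Tl⁺]·[H⁺]^2 / ([Tl³⁺]·P(H₂)); log Q = -3.930.
E = E° − (0.0592/n) log Q = +1.29 − (0.0592/2)(-3.930) = +1.406 V.

+1.406 V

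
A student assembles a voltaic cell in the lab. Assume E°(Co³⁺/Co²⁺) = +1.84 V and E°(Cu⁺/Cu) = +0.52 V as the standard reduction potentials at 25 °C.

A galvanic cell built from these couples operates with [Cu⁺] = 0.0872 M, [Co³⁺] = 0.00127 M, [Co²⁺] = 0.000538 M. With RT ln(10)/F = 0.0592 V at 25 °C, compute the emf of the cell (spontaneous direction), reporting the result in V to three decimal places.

+1.405 V

Co³⁺/Co²⁺ is the cathode (higher E°), Cu⁺/Cu the anode: E°cell = +1.84 − (+0.52) = +1.32 V, n = 1.
Overall: Co³⁺(aq) + Cu(s) → Co²⁺(aq) + Cu⁺(aq)
Q = [Co²⁺]·[Cu⁺] / ([Co³⁺]); log Q = -1.433.
E = E° − (0.0592/n) log Q = +1.32 − (0.0592/1)(-1.433) = +1.405 V.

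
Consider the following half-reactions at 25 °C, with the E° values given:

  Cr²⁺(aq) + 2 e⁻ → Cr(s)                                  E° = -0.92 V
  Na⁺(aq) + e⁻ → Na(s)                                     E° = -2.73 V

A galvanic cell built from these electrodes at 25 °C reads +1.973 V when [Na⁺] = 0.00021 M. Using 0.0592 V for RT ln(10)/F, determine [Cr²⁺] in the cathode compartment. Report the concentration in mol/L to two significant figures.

Cr²⁺/Cr is the cathode, Na⁺/Na the anode: E°cell = +1.81 V, n = 2.
Overall reaction: Cr²⁺(aq) + 2 Na(s) → Cr(s) + 2 Na⁺(aq); Q = [Na⁺]^2/[Cr²⁺]^1.
From E = E° − (0.0592/n) log Q: log Q = (E° − E)·n/0.0592 = (+1.81 − (+1.973))·2/0.0592 = -5.5068.
So 1·log[Cr²⁺] = 2·log(0.00021) − log Q = -7.3556 − (-5.5068) = -1.8488; [Cr²⁺] = 10^(-1.8488) ≈ 0.014 M.

0.014 M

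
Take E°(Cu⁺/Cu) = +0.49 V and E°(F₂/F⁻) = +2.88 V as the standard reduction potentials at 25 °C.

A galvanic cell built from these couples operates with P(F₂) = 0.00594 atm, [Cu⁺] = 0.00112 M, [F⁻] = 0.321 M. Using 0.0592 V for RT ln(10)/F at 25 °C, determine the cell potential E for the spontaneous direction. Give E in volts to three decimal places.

+2.528 V

F₂/F⁻ is the cathode (higher E°), Cu⁺/Cu the anode: E°cell = +2.88 − (+0.49) = +2.39 V, n = 2.
Overall: F₂(g) + 2 Cu(s) → 2 F⁻(aq) + 2 Cu⁺(aq)
Q = [F⁻]^2·[Cu⁺]^2 / (P(F₂)); log Q = -4.662.
E = E° − (0.0592/n) log Q = +2.39 − (0.0592/2)(-4.662) = +2.528 V.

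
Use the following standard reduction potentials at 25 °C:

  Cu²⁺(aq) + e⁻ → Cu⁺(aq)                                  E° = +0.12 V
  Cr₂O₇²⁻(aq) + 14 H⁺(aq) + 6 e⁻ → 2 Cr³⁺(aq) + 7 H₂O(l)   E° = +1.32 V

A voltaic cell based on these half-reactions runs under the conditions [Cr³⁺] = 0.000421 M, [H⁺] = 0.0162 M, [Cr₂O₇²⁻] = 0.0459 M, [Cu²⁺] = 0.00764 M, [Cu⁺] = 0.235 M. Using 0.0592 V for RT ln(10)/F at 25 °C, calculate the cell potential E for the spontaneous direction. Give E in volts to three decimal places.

+1.094 V

Cr₂O₇²⁻/Cr³⁺ is the cathode (higher E°), Cu²⁺/Cu⁺ the anode: E°cell = +1.32 − (+0.12) = +1.20 V, n = 6.
Overall: Cr₂O₇²⁻(aq) + 14 H⁺(aq) + 6 Cu⁺(aq) → 2 Cr³⁺(aq) + 7 H₂O(l) + 6 Cu²⁺(aq)
Q = [Cr³⁺]^2·[Cu²⁺]^6 / ([Cr₂O₇²⁻]·[H⁺]^14·[Cu⁺]^6); log Q = 10.726.
E = E° − (0.0592/n) log Q = +1.20 − (0.0592/6)(10.726) = +1.094 V.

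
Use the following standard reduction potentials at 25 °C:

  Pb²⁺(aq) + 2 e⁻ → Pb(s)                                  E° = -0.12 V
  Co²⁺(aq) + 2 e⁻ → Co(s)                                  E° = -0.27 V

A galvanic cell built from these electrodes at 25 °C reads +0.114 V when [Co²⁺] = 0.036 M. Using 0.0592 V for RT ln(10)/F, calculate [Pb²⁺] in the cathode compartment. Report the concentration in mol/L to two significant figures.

Pb²⁺/Pb is the cathode, Co²⁺/Co the anode: E°cell = +0.15 V, n = 2.
Overall reaction: Pb²⁺(aq) + Co(s) → Pb(s) + Co²⁺(aq); Q = [Co²⁺]^1/[Pb²⁺]^1.
From E = E° − (0.0592/n) log Q: log Q = (E° − E)·n/0.0592 = (+0.15 − (+0.114))·2/0.0592 = 1.2162.
So 1·log[Pb²⁺] = 1·log(0.036) − log Q = -1.4437 − (1.2162) = -2.6599; [Pb²⁺] = 10^(-2.6599) ≈ 0.0022 M.

0.0022 M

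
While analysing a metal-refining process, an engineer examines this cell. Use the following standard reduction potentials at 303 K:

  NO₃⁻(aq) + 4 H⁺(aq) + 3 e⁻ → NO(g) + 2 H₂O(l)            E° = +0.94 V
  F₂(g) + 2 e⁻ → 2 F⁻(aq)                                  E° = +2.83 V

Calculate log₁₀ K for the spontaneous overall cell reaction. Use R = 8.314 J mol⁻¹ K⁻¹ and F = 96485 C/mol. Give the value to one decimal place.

188.6

Cathode: F₂/F⁻; anode: NO₃⁻/NO. E°cell = (+2.83) − (+0.94) = +1.89 V, with n = 6.
ΔG° = −nFE° = −RT ln K, so ln K = nFE°/(RT) = (6)(96485)(+1.89) / ((8.314)(303)) = 434.330.
log₁₀ K = 434.330 / ln 10 = 188.6.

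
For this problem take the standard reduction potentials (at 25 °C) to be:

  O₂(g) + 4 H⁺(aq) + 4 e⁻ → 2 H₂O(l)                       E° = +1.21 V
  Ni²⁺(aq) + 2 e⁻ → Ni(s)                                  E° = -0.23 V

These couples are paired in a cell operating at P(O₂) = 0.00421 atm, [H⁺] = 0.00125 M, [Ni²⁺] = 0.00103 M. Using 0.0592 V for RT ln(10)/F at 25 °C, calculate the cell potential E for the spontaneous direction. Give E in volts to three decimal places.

O₂/H₂O is the cathode (higher E°), Ni²⁺/Ni the anode: E°cell = +1.21 − (-0.23) = +1.44 V, n = 4.
Overall: O₂(g) + 4 H⁺(aq) + 2 Ni(s) → 2 H₂O(l) + 2 Ni²⁺(aq)
Q = [Ni²⁺]^2 / (P(O₂)·[H⁺]^4); log Q = 8.014.
E = E° − (0.0592/n) log Q = +1.44 − (0.0592/4)(8.014) = +1.321 V.

+1.321 V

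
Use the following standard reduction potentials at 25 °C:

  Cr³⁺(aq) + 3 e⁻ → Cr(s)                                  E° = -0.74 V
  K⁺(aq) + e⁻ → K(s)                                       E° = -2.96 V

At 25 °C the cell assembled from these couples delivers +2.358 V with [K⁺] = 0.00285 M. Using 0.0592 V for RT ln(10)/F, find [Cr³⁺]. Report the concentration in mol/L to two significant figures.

Cr³⁺/Cr is the cathode, K⁺/K the anode: E°cell = +2.22 V, n = 3.
Overall reaction: Cr³⁺(aq) + 3 K(s) → Cr(s) + 3 K⁺(aq); Q = [K⁺]^3/[Cr³⁺]^1.
From E = E° − (0.0592/n) log Q: log Q = (E° − E)·n/0.0592 = (+2.22 − (+2.358))·3/0.0592 = -6.9932.
So 1·log[Cr³⁺] = 3·log(0.00285) − log Q = -7.6355 − (-6.9932) = -0.6423; [Cr³⁺] = 10^(-0.6423) ≈ 0.23 M.

0.23 M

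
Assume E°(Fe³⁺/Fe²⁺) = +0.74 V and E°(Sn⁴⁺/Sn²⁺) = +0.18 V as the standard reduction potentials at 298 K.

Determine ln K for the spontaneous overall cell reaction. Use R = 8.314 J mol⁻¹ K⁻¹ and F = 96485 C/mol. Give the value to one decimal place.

43.6

Cathode: Fe³⁺/Fe²⁺; anode: Sn⁴⁺/Sn²⁺. E°cell = (+0.74) − (+0.18) = +0.56 V, with n = 2.
ΔG° = −nFE° = −RT ln K, so ln K = nFE°/(RT) = (2)(96485)(+0.56) / ((8.314)(298)) = 43.617.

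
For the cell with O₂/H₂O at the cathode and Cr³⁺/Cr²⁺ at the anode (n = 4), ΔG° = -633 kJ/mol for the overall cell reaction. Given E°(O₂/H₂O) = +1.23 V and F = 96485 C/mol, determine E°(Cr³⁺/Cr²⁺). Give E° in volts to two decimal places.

-0.41 V

E°cell = −ΔG°/(nF) = −(-633×10³)/((4)(96485)) = +1.640 V.
Since O₂/H₂O is the cathode and Cr³⁺/Cr²⁺ the anode, E°cell = E°(O₂/H₂O) − E°(Cr³⁺/Cr²⁺).
So E°(Cr³⁺/Cr²⁺) = E°(O₂/H₂O) − E°cell = (+1.23) − (+1.640) = -0.41 V.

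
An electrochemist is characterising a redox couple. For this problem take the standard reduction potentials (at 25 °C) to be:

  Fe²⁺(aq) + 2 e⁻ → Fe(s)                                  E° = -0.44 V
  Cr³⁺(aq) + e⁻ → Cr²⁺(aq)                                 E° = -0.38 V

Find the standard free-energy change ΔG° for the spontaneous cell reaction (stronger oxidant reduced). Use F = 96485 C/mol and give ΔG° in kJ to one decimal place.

Cr³⁺/Cr²⁺ (E° = -0.38 V) is the cathode; Fe²⁺/Fe (E° = -0.44 V) is the anode, so E°cell = +0.06 V.
Balancing electrons gives n = 2 (lcm of 1 and 2).
ΔG° = −nFE° = −(2)(96485)(+0.06) = -11,578 J = -11.6 kJ.

-11.6 kJ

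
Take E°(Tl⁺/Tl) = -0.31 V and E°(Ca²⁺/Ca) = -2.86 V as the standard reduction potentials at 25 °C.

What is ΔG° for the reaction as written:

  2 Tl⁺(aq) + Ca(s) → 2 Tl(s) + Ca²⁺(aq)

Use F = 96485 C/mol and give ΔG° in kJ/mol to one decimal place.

-492.1 kJ/mol

As written, Tl⁺/Tl is reduced (cathode) and Ca²⁺/Ca is oxidised (anode), so E°cell = (-0.31) − (-2.86) = +2.55 V.
Balancing electrons gives n = 2.
ΔG° = −nFE° = −(2)(96485)(+2.55) = -492,073 J = -492.1 kJ/mol.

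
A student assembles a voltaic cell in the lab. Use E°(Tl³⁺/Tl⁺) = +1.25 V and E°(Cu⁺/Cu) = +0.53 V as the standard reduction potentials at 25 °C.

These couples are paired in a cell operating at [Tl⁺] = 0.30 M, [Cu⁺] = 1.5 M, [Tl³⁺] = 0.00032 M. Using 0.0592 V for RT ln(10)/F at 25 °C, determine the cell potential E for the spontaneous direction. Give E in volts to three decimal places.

Tl³⁺/Tl⁺ is the cathode (higher E°), Cu⁺/Cu the anode: E°cell = +1.25 − (+0.53) = +0.72 V, n = 2.
Overall: Tl³⁺(aq) + 2 Cu(s) → Tl⁺(aq) + 2 Cu⁺(aq)
Q = [Tl⁺]·[Cu⁺]^2 / ([Tl³⁺]); log Q = 3.324.
E = E° − (0.0592/n) log Q = +0.72 − (0.0592/2)(3.324) = +0.622 V.

+0.622 V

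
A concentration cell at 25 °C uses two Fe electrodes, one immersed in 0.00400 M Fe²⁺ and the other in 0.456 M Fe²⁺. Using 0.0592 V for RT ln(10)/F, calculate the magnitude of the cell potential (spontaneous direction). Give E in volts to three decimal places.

+0.061 V

For a concentration cell E°cell = 0. The 0.456 M side is the cathode (reduction is favoured where [Fe²⁺] is higher).
With n = 2, E = −(0.0592/2) log([Fe²⁺]ₐₙ/[Fe²⁺]꜀ₐₜ) = −(0.0592/2) log(0.004/0.456) = −(0.0592/2)(-2.057) = +0.061 V.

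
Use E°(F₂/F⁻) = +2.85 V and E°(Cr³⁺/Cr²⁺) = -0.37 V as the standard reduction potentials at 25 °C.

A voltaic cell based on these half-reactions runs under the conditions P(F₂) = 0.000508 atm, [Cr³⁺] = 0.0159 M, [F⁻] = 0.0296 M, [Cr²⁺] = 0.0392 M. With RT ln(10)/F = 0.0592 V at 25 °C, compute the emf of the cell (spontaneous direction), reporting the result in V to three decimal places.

+3.236 V

F₂/F⁻ is the cathode (higher E°), Cr³⁺/Cr²⁺ the anode: E°cell = +2.85 − (-0.37) = +3.22 V, n = 2.
Overall: F₂(g) + 2 Cr²⁺(aq) → 2 F⁻(aq) + 2 Cr³⁺(aq)
Q = [F⁻]^2·[Cr³⁺]^2 / (P(F₂)·[Cr²⁺]^2); log Q = -0.547.
E = E° − (0.0592/n) log Q = +3.22 − (0.0592/2)(-0.547) = +3.236 V.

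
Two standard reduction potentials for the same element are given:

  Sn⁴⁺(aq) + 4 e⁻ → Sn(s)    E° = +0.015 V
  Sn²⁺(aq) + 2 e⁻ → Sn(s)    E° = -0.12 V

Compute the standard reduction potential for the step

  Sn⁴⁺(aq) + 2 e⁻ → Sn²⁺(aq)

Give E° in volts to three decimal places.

Sequential free energies add, so n₃E°₃ = n₁E°₁ + n₂E°₂.
With n₃ = 4, and the known step contributing 2×(-0.12) V, the unknown satisfies 2·E° = 4×(+0.015) − 2×(-0.12) = +0.300.
E° = +0.300 / 2 = +0.150 V.

+0.150 V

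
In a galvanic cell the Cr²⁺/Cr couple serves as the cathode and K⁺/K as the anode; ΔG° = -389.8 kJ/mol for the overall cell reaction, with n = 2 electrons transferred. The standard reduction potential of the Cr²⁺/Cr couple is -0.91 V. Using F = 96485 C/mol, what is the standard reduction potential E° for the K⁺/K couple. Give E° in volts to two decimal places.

-2.93 V

E°cell = −ΔG°/(nF) = −(-389.8×10³)/((2)(96485)) = +2.020 V.
Since Cr²⁺/Cr is the cathode and K⁺/K the anode, E°cell = E°(Cr²⁺/Cr) − E°(K⁺/K).
So E°(K⁺/K) = E°(Cr²⁺/Cr) − E°cell = (-0.91) − (+2.020) = -2.93 V.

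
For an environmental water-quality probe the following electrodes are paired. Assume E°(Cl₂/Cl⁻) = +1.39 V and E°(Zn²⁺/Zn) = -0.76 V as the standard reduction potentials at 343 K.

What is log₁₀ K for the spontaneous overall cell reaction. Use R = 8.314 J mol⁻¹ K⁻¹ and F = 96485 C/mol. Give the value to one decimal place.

63.2

Cathode: Cl₂/Cl⁻; anode: Zn²⁺/Zn. E°cell = (+1.39) − (-0.76) = +2.15 V, with n = 2.
ΔG° = −nFE° = −RT ln K, so ln K = nFE°/(RT) = (2)(96485)(+2.15) / ((8.314)(343)) = 145.487.
log₁₀ K = 145.487 / ln 10 = 63.2.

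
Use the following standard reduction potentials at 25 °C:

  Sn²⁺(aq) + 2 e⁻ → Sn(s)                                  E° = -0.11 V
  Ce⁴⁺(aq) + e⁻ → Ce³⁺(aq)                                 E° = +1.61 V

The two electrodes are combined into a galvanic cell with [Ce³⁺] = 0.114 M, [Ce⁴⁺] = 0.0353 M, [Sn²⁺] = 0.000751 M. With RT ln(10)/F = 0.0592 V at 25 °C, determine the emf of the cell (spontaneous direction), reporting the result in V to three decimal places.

+1.782 V

Ce⁴⁺/Ce³⁺ is the cathode (higher E°), Sn²⁺/Sn the anode: E°cell = +1.61 − (-0.11) = +1.72 V, n = 2.
Overall: 2 Ce⁴⁺(aq) + Sn(s) → 2 Ce³⁺(aq) + Sn²⁺(aq)
Q = [Ce³⁺]^2·[Sn²⁺] / ([Ce⁴⁺]^2); log Q = -2.106.
E = E° − (0.0592/n) log Q = +1.72 − (0.0592/2)(-2.106) = +1.782 V.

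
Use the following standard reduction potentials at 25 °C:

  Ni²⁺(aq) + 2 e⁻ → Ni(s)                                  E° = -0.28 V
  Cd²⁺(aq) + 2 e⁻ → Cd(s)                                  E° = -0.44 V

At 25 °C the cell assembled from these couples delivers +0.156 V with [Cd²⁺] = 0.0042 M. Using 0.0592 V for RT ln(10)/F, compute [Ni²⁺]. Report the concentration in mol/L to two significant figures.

0.0031 M

Ni²⁺/Ni is the cathode, Cd²⁺/Cd the anode: E°cell = +0.16 V, n = 2.
Overall reaction: Ni²⁺(aq) + Cd(s) → Ni(s) + Cd²⁺(aq); Q = [Cd²⁺]^1/[Ni²⁺]^1.
From E = E° − (0.0592/n) log Q: log Q = (E° − E)·n/0.0592 = (+0.16 − (+0.156))·2/0.0592 = 0.1351.
So 1·log[Ni²⁺] = 1·log(0.0042) − log Q = -2.3768 − (0.1351) = -2.5119; [Ni²⁺] = 10^(-2.5119) ≈ 0.0031 M.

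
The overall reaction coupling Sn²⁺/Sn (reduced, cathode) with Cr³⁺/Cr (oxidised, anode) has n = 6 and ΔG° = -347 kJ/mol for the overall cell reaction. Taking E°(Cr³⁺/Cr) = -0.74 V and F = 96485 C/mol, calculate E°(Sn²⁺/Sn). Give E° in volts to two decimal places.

-0.14 V

E°cell = −ΔG°/(nF) = −(-347×10³)/((6)(96485)) = +0.599 V.
Since Sn²⁺/Sn is the cathode and Cr³⁺/Cr the anode, E°cell = E°(Sn²⁺/Sn) − E°(Cr³⁺/Cr).
So E°(Sn²⁺/Sn) = E°cell + E°(Cr³⁺/Cr) = +0.599 + (-0.74) = -0.14 V.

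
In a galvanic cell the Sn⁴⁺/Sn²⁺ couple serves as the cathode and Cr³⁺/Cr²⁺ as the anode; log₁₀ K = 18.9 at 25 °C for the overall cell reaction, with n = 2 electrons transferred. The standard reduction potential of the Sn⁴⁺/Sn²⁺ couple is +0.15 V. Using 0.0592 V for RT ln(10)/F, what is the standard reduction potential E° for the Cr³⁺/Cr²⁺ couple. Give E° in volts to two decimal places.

-0.41 V

E°cell = (0.0592/n)·log K = (0.0592/2)(18.9) = +0.559 V.
Since Sn⁴⁺/Sn²⁺ is the cathode and Cr³⁺/Cr²⁺ the anode, E°cell = E°(Sn⁴⁺/Sn²⁺) − E°(Cr³⁺/Cr²⁺).
So E°(Cr³⁺/Cr²⁺) = E°(Sn⁴⁺/Sn²⁺) − E°cell = (+0.15) − (+0.559) = -0.41 V.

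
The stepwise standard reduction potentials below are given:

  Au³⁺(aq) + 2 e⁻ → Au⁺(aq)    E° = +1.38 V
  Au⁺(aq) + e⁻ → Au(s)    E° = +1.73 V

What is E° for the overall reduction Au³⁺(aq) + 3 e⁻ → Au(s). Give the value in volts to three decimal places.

Standard free energies of sequential steps add: ΔG°₃ = ΔG°₁ + ΔG°₂, so n₃E°₃ = n₁E°₁ + n₂E°₂.
E°₃ = (2×+1.38 + 1×+1.73) / 3 = (+4.490) / 3 = +1.497 V.

+1.497 V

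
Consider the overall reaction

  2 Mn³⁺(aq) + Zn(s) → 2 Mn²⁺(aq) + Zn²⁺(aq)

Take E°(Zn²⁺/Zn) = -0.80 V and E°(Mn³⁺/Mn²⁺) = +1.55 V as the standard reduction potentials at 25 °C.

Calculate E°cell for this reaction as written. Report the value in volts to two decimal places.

The Mn³⁺/Mn²⁺ couple has the higher reduction potential, so it is the cathode; Zn²⁺/Zn is oxidised at the anode.
E°cell = E°(cathode) − E°(anode) = (+1.55) − (-0.80) = +2.35 V.
Since E°cell > 0, the reaction is spontaneous under standard conditions.

+2.35 V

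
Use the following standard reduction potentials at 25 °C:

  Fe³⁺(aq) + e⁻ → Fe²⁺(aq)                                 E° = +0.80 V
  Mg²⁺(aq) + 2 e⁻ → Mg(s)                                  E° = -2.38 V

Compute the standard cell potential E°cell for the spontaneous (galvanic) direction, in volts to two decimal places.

The Fe³⁺/Fe²⁺ couple has the higher reduction potential, so it is the cathode; Mg²⁺/Mg is oxidised at the anode.
E°cell = E°(cathode) − E°(anode) = (+0.80) − (-2.38) = +3.18 V.

+3.18 V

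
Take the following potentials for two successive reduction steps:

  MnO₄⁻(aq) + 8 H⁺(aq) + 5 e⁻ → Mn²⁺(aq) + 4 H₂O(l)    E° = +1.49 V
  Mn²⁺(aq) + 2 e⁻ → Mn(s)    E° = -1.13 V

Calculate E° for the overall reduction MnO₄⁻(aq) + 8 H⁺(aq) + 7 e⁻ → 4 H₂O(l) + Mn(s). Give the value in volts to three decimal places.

+0.741 V

Since ΔG° = −nFE° is additive over sequential reductions, n₃E°₃ = n₁E°₁ + n₂E°₂.
E°₃ = (5×+1.49 + 2×-1.13) / 7 = (+5.190) / 7 = +0.741 V.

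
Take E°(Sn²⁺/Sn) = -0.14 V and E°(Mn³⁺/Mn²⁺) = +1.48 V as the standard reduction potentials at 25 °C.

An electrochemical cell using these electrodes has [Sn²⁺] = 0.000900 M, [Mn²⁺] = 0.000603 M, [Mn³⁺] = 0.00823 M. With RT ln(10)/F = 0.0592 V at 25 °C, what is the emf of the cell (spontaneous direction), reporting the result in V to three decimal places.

Mn³⁺/Mn²⁺ is the cathode (higher E°), Sn²⁺/Sn the anode: E°cell = +1.48 − (-0.14) = +1.62 V, n = 2.
Overall: 2 Mn³⁺(aq) + Sn(s) → 2 Mn²⁺(aq) + Sn²⁺(aq)
Q = [Mn²⁺]^2·[Sn²⁺] / ([Mn³⁺]^2); log Q = -5.316.
E = E° − (0.0592/n) log Q = +1.62 − (0.0592/2)(-5.316) = +1.777 V.

+1.777 V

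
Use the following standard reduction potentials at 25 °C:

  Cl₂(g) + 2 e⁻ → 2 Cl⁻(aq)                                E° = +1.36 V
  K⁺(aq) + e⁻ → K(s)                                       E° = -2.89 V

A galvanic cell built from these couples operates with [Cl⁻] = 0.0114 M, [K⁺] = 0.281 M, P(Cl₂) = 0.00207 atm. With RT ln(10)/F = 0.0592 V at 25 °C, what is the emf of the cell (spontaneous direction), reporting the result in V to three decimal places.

Cl₂/Cl⁻ is the cathode (higher E°), K⁺/K the anode: E°cell = +1.36 − (-2.89) = +4.25 V, n = 2.
Overall: Cl₂(g) + 2 K(s) → 2 Cl⁻(aq) + 2 K⁺(aq)
Q = [Cl⁻]^2·[K⁺]^2 / (P(Cl₂)); log Q = -2.305.
E = E° − (0.0592/n) log Q = +4.25 − (0.0592/2)(-2.305) = +4.318 V.

+4.318 V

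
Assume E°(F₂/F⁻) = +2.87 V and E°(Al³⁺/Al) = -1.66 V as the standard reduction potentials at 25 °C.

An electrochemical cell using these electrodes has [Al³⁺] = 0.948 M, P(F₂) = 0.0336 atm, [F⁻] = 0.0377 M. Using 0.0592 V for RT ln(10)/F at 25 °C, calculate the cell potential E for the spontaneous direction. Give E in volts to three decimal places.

+4.571 V

F₂/F⁻ is the cathode (higher E°), Al³⁺/Al the anode: E°cell = +2.87 − (-1.66) = +4.53 V, n = 6.
Overall: 3 F₂(g) + 2 Al(s) → 6 F⁻(aq) + 2 Al³⁺(aq)
Q = [F⁻]^6·[Al³⁺]^2 / (P(F₂)^3); log Q = -4.167.
E = E° − (0.0592/n) log Q = +4.53 − (0.0592/6)(-4.167) = +4.571 V.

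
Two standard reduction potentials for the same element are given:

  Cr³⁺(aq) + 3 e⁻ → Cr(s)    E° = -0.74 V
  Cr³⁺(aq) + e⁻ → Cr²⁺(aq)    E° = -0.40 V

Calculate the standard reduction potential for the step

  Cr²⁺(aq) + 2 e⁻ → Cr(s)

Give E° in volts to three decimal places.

-0.910 V

Sequential free energies add, so n₃E°₃ = n₁E°₁ + n₂E°₂.
With n₃ = 3, and the known step contributing 1×(-0.40) V, the unknown satisfies 2·E° = 3×(-0.74) − 1×(-0.40) = -1.820.
E° = -1.820 / 2 = -0.910 V.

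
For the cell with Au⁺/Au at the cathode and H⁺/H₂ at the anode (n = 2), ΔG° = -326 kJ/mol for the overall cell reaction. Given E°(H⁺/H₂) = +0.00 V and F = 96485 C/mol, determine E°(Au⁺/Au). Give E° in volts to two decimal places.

+1.69 V

E°cell = −ΔG°/(nF) = −(-326×10³)/((2)(96485)) = +1.689 V.
Since Au⁺/Au is the cathode and H⁺/H₂ the anode, E°cell = E°(Au⁺/Au) − E°(H⁺/H₂).
So E°(Au⁺/Au) = E°cell + E°(H⁺/H₂) = +1.689 + (+0.00) = +1.69 V.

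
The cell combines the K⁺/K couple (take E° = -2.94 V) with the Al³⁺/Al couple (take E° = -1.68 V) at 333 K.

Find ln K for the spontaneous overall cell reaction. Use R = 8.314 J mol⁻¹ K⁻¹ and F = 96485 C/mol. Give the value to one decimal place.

131.7

Cathode: Al³⁺/Al; anode: K⁺/K. E°cell = (-1.68) − (-2.94) = +1.26 V, with n = 3.
ΔG° = −nFE° = −RT ln K, so ln K = nFE°/(RT) = (3)(96485)(+1.26) / ((8.314)(333)) = 131.734.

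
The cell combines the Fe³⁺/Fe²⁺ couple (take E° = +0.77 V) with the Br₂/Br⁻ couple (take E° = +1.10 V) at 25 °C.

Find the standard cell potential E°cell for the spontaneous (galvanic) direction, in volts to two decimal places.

The Br₂/Br⁻ couple has the higher reduction potential, so it is the cathode; Fe³⁺/Fe²⁺ is oxidised at the anode.
E°cell = E°(cathode) − E°(anode) = (+1.10) − (+0.77) = +0.33 V.

+0.33 V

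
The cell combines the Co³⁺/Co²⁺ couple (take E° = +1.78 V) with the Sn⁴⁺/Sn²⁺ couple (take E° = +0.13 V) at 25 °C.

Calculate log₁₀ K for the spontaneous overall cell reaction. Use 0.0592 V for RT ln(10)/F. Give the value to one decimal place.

55.7

Cathode: Co³⁺/Co²⁺; anode: Sn⁴⁺/Sn²⁺. E°cell = +1.65 V, n = 2.
log K = nE°cell / 0.0592 = (2)(+1.65) / 0.0592 = 55.7.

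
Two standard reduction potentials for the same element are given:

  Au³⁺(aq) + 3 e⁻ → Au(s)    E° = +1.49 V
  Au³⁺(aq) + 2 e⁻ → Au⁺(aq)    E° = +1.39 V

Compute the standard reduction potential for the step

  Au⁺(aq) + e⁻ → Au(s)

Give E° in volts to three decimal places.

Sequential free energies add, so n₃E°₃ = n₁E°₁ + n₂E°₂.
With n₃ = 3, and the known step contributing 2×(+1.39) V, the unknown satisfies 1·E° = 3×(+1.49) − 2×(+1.39) = +1.690.
E° = +1.690 / 1 = +1.690 V.

+1.690 V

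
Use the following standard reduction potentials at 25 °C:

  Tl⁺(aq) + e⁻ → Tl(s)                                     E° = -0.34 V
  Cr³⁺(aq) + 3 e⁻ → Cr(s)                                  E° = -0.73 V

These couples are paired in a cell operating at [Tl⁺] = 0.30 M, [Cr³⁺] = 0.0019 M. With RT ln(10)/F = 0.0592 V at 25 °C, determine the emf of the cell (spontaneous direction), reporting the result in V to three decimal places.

Tl⁺/Tl is the cathode (higher E°), Cr³⁺/Cr the anode: E°cell = -0.34 − (-0.73) = +0.39 V, n = 3.
Overall: 3 Tl⁺(aq) + Cr(s) → 3 Tl(s) + Cr³⁺(aq)
Q = [Cr³⁺] / ([Tl⁺]^3); log Q = -1.153.
E = E° − (0.0592/n) log Q = +0.39 − (0.0592/3)(-1.153) = +0.413 V.

+0.413 V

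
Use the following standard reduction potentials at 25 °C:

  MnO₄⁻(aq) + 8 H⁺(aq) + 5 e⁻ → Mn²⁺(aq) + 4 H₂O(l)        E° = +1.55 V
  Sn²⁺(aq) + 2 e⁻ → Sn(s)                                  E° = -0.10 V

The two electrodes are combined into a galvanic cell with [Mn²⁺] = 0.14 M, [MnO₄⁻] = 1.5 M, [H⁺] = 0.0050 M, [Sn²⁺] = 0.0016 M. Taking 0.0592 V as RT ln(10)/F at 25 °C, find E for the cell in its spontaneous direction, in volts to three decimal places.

+1.527 V

MnO₄⁻/Mn²⁺ is the cathode (higher E°), Sn²⁺/Sn the anode: E°cell = +1.55 − (-0.10) = +1.65 V, n = 10.
Overall: 2 MnO₄⁻(aq) + 16 H⁺(aq) + 5 Sn(s) → 2 Mn²⁺(aq) + 8 H₂O(l) + 5 Sn²⁺(aq)
Q = [Mn²⁺]^2·[Sn²⁺]^5 / ([MnO₄⁻]^2·[H⁺]^16); log Q = 20.777.
E = E° − (0.0592/n) log Q = +1.65 − (0.0592/10)(20.777) = +1.527 V.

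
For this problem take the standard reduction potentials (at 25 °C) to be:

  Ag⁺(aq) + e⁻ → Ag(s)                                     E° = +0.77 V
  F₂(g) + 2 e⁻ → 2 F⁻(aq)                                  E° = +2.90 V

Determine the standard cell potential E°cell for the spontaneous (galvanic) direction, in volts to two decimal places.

The F₂/F⁻ couple has the higher reduction potential, so it is the cathode; Ag⁺/Ag is oxidised at the anode.
E°cell = E°(cathode) − E°(anode) = (+2.90) − (+0.77) = +2.13 V.

+2.13 V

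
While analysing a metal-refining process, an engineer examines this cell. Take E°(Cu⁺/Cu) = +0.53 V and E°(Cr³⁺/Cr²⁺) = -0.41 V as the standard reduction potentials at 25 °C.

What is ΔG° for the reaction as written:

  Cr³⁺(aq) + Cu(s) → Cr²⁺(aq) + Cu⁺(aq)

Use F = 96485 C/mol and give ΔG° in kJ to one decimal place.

As written, Cr³⁺/Cr²⁺ is reduced (cathode) and Cu⁺/Cu is oxidised (anode), so E°cell = (-0.41) − (+0.53) = -0.94 V.
Balancing electrons gives n = 1.
ΔG° = −nFE° = −(1)(96485)(-0.94) = 90,696 J = +90.7 kJ.

+90.7 kJ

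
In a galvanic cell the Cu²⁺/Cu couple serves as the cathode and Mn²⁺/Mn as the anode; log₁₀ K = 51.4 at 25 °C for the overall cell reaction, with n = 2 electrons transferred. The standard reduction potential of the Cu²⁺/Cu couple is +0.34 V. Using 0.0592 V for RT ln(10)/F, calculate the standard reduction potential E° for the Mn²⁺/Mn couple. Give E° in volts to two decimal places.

-1.18 V

E°cell = (0.0592/n)·log K = (0.0592/2)(51.4) = +1.521 V.
Since Cu²⁺/Cu is the cathode and Mn²⁺/Mn the anode, E°cell = E°(Cu²⁺/Cu) − E°(Mn²⁺/Mn).
So E°(Mn²⁺/Mn) = E°(Cu²⁺/Cu) − E°cell = (+0.34) − (+1.521) = -1.18 V.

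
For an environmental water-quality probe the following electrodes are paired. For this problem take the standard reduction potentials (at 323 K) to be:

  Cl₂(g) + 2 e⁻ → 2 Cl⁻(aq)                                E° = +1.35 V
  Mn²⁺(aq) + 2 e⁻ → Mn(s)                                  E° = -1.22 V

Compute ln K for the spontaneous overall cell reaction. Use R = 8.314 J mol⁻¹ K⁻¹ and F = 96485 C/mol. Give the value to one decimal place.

184.7

Cathode: Cl₂/Cl⁻; anode: Mn²⁺/Mn. E°cell = (+1.35) − (-1.22) = +2.57 V, with n = 2.
ΔG° = −nFE° = −RT ln K, so ln K = nFE°/(RT) = (2)(96485)(+2.57) / ((8.314)(323)) = 184.676.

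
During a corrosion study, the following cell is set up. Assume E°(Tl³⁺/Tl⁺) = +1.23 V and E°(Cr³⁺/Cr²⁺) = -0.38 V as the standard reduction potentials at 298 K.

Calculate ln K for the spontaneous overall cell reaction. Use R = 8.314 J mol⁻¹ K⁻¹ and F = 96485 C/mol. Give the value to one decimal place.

Cathode: Tl³⁺/Tl⁺; anode: Cr³⁺/Cr²⁺. E°cell = (+1.23) − (-0.38) = +1.61 V, with n = 2.
ΔG° = −nFE° = −RT ln K, so ln K = nFE°/(RT) = (2)(96485)(+1.61) / ((8.314)(298)) = 125.398.

125.4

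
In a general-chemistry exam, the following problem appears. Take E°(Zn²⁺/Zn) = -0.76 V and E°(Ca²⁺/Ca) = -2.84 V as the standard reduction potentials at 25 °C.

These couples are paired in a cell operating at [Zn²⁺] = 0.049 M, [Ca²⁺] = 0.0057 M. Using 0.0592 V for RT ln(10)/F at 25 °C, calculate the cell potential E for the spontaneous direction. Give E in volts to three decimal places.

Zn²⁺/Zn is the cathode (higher E°), Ca²⁺/Ca the anode: E°cell = -0.76 − (-2.84) = +2.08 V, n = 2.
Overall: Zn²⁺(aq) + Ca(s) → Zn(s) + Ca²⁺(aq)
Q = [Ca²⁺] / ([Zn²⁺]); log Q = -0.934.
E = E° − (0.0592/n) log Q = +2.08 − (0.0592/2)(-0.934) = +2.108 V.

+2.108 V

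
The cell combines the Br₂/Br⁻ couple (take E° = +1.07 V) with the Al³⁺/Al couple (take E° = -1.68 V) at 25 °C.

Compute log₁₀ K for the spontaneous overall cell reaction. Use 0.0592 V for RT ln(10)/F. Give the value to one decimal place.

Cathode: Br₂/Br⁻; anode: Al³⁺/Al. E°cell = +2.75 V, n = 6.
log K = nE°cell / 0.0592 = (6)(+2.75) / 0.0592 = 278.7.

278.7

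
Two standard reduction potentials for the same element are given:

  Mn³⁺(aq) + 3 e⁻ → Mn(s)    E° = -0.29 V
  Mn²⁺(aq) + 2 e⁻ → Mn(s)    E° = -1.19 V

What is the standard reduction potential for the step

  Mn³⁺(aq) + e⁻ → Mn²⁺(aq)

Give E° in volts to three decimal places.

Sequential free energies add, so n₃E°₃ = n₁E°₁ + n₂E°₂.
With n₃ = 3, and the known step contributing 2×(-1.19) V, the unknown satisfies 1·E° = 3×(-0.29) − 2×(-1.19) = +1.510.
E° = +1.510 / 1 = +1.510 V.

+1.510 V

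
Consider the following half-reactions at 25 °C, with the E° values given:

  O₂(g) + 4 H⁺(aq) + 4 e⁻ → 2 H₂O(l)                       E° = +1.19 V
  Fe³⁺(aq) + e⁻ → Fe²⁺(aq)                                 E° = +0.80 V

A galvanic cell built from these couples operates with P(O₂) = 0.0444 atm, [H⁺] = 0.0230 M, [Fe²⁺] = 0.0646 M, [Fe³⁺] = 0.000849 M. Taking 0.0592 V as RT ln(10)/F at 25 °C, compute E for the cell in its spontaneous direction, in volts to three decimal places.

O₂/H₂O is the cathode (higher E°), Fe³⁺/Fe²⁺ the anode: E°cell = +1.19 − (+0.80) = +0.39 V, n = 4.
Overall: O₂(g) + 4 H⁺(aq) + 4 Fe²⁺(aq) → 2 H₂O(l) + 4 Fe³⁺(aq)
Q = [Fe³⁺]^4 / (P(O₂)·[H⁺]^4·[Fe²⁺]^4); log Q = 0.380.
E = E° − (0.0592/n) log Q = +0.39 − (0.0592/4)(0.380) = +0.384 V.

+0.384 V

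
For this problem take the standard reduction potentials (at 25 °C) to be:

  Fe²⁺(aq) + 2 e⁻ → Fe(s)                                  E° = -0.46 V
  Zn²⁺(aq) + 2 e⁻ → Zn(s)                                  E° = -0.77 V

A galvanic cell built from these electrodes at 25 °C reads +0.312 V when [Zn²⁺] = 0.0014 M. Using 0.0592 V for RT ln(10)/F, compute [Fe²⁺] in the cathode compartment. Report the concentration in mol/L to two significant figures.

0.0016 M

Fe²⁺/Fe is the cathode, Zn²⁺/Zn the anode: E°cell = +0.31 V, n = 2.
Overall reaction: Fe²⁺(aq) + Zn(s) → Fe(s) + Zn²⁺(aq); Q = [Zn²⁺]^1/[Fe²⁺]^1.
From E = E° − (0.0592/n) log Q: log Q = (E° − E)·n/0.0592 = (+0.31 − (+0.312))·2/0.0592 = -0.0676.
So 1·log[Fe²⁺] = 1·log(0.0014) − log Q = -2.8539 − (-0.0676) = -2.7863; [Fe²⁺] = 10^(-2.7863) ≈ 0.0016 M.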